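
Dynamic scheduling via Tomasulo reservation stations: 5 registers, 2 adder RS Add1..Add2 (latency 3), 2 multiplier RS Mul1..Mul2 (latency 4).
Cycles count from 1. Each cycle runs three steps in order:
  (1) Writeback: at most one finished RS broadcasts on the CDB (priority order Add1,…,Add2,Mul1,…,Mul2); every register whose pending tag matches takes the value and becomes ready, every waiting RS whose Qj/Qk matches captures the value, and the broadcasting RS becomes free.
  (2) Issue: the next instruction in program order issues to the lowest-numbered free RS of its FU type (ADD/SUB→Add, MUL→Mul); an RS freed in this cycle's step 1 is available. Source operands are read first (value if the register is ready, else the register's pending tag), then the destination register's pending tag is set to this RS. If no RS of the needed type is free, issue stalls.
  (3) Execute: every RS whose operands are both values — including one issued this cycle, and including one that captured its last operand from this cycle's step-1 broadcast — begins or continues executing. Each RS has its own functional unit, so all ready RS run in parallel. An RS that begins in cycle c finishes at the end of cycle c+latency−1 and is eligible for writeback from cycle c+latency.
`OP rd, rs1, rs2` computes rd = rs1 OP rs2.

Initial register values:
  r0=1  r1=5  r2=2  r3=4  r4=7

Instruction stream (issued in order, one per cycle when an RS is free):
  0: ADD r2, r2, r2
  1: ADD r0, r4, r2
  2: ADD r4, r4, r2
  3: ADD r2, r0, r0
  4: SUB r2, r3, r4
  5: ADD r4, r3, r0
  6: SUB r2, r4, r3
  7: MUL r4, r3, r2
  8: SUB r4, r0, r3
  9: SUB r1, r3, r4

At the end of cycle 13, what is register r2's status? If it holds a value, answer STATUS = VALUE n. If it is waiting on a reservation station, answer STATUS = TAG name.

STATUS = TAG Add2

c1: issue ADD r2<-Add1 | r0:1,r1:5,r2:Add1,r3:4,r4:7
c2: issue ADD r0<-Add2 | r0:Add2,r1:5,r2:Add1,r3:4,r4:7
c3: stall | r0:Add2,r1:5,r2:Add1,r3:4,r4:7
c4: CDB Add1=4; issue ADD r4<-Add1 | r0:Add2,r1:5,r2:4,r3:4,r4:Add1
c5: stall | r0:Add2,r1:5,r2:4,r3:4,r4:Add1
c6: stall | r0:Add2,r1:5,r2:4,r3:4,r4:Add1
c7: CDB Add1=11; issue ADD r2<-Add1 | r0:Add2,r1:5,r2:Add1,r3:4,r4:11
c8: CDB Add2=11; issue SUB r2<-Add2 | r0:11,r1:5,r2:Add2,r3:4,r4:11
c9: stall | r0:11,r1:5,r2:Add2,r3:4,r4:11
c10: stall | r0:11,r1:5,r2:Add2,r3:4,r4:11
c11: CDB Add1=22; issue ADD r4<-Add1 | r0:11,r1:5,r2:Add2,r3:4,r4:Add1
c12: CDB Add2=-7; issue SUB r2<-Add2 | r0:11,r1:5,r2:Add2,r3:4,r4:Add1
c13: issue MUL r4<-Mul1 | r0:11,r1:5,r2:Add2,r3:4,r4:Mul1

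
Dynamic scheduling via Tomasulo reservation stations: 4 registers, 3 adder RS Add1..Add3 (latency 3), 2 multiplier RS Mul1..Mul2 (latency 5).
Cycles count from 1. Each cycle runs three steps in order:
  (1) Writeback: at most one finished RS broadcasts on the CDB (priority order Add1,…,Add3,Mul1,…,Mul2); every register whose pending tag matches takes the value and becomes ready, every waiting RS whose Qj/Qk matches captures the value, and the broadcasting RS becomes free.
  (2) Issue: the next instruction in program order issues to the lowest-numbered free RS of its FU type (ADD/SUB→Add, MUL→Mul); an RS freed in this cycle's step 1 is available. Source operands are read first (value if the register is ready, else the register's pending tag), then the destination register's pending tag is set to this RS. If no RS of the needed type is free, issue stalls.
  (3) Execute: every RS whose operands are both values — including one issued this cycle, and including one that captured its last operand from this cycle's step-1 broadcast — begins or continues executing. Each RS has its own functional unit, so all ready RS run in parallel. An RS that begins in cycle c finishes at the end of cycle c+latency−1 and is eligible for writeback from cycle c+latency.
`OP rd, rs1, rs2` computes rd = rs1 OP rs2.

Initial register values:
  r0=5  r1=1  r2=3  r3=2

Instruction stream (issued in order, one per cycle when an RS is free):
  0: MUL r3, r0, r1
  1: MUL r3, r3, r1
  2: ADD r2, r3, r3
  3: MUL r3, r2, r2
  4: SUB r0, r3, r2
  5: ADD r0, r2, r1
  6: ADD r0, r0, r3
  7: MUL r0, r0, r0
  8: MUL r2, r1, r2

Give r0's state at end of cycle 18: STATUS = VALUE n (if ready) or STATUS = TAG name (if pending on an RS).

STATUS = TAG Mul2

  c1: issue MUL r3<-Mul1  regs: r0:5,r1:1,r2:3,r3:Mul1
  c2: issue MUL r3<-Mul2  regs: r0:5,r1:1,r2:3,r3:Mul2
  c3: issue ADD r2<-Add1  regs: r0:5,r1:1,r2:Add1,r3:Mul2
  c4: stall  regs: r0:5,r1:1,r2:Add1,r3:Mul2
  c5: stall  regs: r0:5,r1:1,r2:Add1,r3:Mul2
  c6: CDB Mul1=5; issue MUL r3<-Mul1  regs: r0:5,r1:1,r2:Add1,r3:Mul1
  c7: issue SUB r0<-Add2  regs: r0:Add2,r1:1,r2:Add1,r3:Mul1
  c8: issue ADD r0<-Add3  regs: r0:Add3,r1:1,r2:Add1,r3:Mul1
  c9: stall  regs: r0:Add3,r1:1,r2:Add1,r3:Mul1
  c10: stall  regs: r0:Add3,r1:1,r2:Add1,r3:Mul1
  c11: CDB Mul2=5; stall  regs: r0:Add3,r1:1,r2:Add1,r3:Mul1
  c12: stall  regs: r0:Add3,r1:1,r2:Add1,r3:Mul1
  c13: stall  regs: r0:Add3,r1:1,r2:Add1,r3:Mul1
  c14: CDB Add1=10; issue ADD r0<-Add1  regs: r0:Add1,r1:1,r2:10,r3:Mul1
  c15: issue MUL r0<-Mul2  regs: r0:Mul2,r1:1,r2:10,r3:Mul1
  c16: stall  regs: r0:Mul2,r1:1,r2:10,r3:Mul1
  c17: CDB Add3=11; stall  regs: r0:Mul2,r1:1,r2:10,r3:Mul1
  c18: stall  regs: r0:Mul2,r1:1,r2:10,r3:Mul1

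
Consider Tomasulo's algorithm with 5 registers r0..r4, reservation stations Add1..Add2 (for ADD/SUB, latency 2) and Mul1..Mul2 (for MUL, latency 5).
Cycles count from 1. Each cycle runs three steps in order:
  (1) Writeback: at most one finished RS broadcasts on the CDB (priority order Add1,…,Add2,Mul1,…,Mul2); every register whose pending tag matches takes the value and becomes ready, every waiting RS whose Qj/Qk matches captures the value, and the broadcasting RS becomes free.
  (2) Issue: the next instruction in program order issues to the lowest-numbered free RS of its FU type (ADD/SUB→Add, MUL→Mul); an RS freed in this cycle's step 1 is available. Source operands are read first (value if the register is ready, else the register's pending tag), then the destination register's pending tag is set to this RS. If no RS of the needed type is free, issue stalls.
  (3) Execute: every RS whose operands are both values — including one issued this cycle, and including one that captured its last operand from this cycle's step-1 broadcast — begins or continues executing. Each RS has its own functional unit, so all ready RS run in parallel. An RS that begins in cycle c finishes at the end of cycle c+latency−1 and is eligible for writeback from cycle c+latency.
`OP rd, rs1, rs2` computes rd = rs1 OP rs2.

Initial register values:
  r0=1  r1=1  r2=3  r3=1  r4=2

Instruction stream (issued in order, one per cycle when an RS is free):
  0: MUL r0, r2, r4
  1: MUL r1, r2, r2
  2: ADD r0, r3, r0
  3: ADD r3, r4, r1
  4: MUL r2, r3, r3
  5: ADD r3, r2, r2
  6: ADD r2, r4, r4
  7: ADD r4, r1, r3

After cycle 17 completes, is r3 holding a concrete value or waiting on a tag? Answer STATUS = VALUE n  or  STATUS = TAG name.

STATUS = VALUE 242

cycle 1: issue MUL r0<-Mul1 // r0:Mul1,r1:1,r2:3,r3:1,r4:2
cycle 2: issue MUL r1<-Mul2 // r0:Mul1,r1:Mul2,r2:3,r3:1,r4:2
cycle 3: issue ADD r0<-Add1 // r0:Add1,r1:Mul2,r2:3,r3:1,r4:2
cycle 4: issue ADD r3<-Add2 // r0:Add1,r1:Mul2,r2:3,r3:Add2,r4:2
cycle 5: stall // r0:Add1,r1:Mul2,r2:3,r3:Add2,r4:2
cycle 6: CDB Mul1=6; issue MUL r2<-Mul1 // r0:Add1,r1:Mul2,r2:Mul1,r3:Add2,r4:2
cycle 7: CDB Mul2=9; stall // r0:Add1,r1:9,r2:Mul1,r3:Add2,r4:2
cycle 8: CDB Add1=7; issue ADD r3<-Add1 // r0:7,r1:9,r2:Mul1,r3:Add1,r4:2
cycle 9: CDB Add2=11; issue ADD r2<-Add2 // r0:7,r1:9,r2:Add2,r3:Add1,r4:2
cycle 10: stall // r0:7,r1:9,r2:Add2,r3:Add1,r4:2
cycle 11: CDB Add2=4; issue ADD r4<-Add2 // r0:7,r1:9,r2:4,r3:Add1,r4:Add2
cycle 12: - // r0:7,r1:9,r2:4,r3:Add1,r4:Add2
cycle 13: - // r0:7,r1:9,r2:4,r3:Add1,r4:Add2
cycle 14: CDB Mul1=121 // r0:7,r1:9,r2:4,r3:Add1,r4:Add2
cycle 15: - // r0:7,r1:9,r2:4,r3:Add1,r4:Add2
cycle 16: CDB Add1=242 // r0:7,r1:9,r2:4,r3:242,r4:Add2
cycle 17: - // r0:7,r1:9,r2:4,r3:242,r4:Add2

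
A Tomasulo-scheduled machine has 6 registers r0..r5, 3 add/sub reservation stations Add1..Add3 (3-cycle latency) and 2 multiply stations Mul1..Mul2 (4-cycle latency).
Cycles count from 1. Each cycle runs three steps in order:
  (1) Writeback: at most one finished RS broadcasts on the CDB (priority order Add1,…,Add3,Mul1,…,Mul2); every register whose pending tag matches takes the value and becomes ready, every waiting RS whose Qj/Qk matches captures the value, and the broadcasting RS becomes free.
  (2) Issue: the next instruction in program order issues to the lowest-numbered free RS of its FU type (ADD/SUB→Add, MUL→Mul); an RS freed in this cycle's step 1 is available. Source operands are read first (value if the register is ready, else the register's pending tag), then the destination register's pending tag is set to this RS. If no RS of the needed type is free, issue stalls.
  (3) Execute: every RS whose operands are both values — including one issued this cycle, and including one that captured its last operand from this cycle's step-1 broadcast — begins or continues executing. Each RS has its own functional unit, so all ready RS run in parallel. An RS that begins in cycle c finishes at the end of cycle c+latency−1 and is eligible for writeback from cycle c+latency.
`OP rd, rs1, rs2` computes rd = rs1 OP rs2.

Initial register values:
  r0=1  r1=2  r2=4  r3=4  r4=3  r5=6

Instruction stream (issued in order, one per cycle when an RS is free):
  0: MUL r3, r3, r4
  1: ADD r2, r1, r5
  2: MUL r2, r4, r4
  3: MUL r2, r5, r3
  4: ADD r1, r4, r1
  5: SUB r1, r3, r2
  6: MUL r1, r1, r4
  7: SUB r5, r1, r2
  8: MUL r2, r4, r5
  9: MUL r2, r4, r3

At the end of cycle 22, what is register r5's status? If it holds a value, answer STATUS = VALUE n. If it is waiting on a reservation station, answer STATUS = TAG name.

STATUS = VALUE -252

  c1: issue MUL r3<-Mul1  regs: r0:1,r1:2,r2:4,r3:Mul1,r4:3,r5:6
  c2: issue ADD r2<-Add1  regs: r0:1,r1:2,r2:Add1,r3:Mul1,r4:3,r5:6
  c3: issue MUL r2<-Mul2  regs: r0:1,r1:2,r2:Mul2,r3:Mul1,r4:3,r5:6
  c4: stall  regs: r0:1,r1:2,r2:Mul2,r3:Mul1,r4:3,r5:6
  c5: CDB Add1=8; stall  regs: r0:1,r1:2,r2:Mul2,r3:Mul1,r4:3,r5:6
  c6: CDB Mul1=12; issue MUL r2<-Mul1  regs: r0:1,r1:2,r2:Mul1,r3:12,r4:3,r5:6
  c7: CDB Mul2=9; issue ADD r1<-Add1  regs: r0:1,r1:Add1,r2:Mul1,r3:12,r4:3,r5:6
  c8: issue SUB r1<-Add2  regs: r0:1,r1:Add2,r2:Mul1,r3:12,r4:3,r5:6
  c9: issue MUL r1<-Mul2  regs: r0:1,r1:Mul2,r2:Mul1,r3:12,r4:3,r5:6
  c10: CDB Add1=5; issue SUB r5<-Add1  regs: r0:1,r1:Mul2,r2:Mul1,r3:12,r4:3,r5:Add1
  c11: CDB Mul1=72; issue MUL r2<-Mul1  regs: r0:1,r1:Mul2,r2:Mul1,r3:12,r4:3,r5:Add1
  c12: stall  regs: r0:1,r1:Mul2,r2:Mul1,r3:12,r4:3,r5:Add1
  c13: stall  regs: r0:1,r1:Mul2,r2:Mul1,r3:12,r4:3,r5:Add1
  c14: CDB Add2=-60; stall  regs: r0:1,r1:Mul2,r2:Mul1,r3:12,r4:3,r5:Add1
  c15: stall  regs: r0:1,r1:Mul2,r2:Mul1,r3:12,r4:3,r5:Add1
  c16: stall  regs: r0:1,r1:Mul2,r2:Mul1,r3:12,r4:3,r5:Add1
  c17: stall  regs: r0:1,r1:Mul2,r2:Mul1,r3:12,r4:3,r5:Add1
  c18: CDB Mul2=-180; issue MUL r2<-Mul2  regs: r0:1,r1:-180,r2:Mul2,r3:12,r4:3,r5:Add1
  c19: -  regs: r0:1,r1:-180,r2:Mul2,r3:12,r4:3,r5:Add1
  c20: -  regs: r0:1,r1:-180,r2:Mul2,r3:12,r4:3,r5:Add1
  c21: CDB Add1=-252  regs: r0:1,r1:-180,r2:Mul2,r3:12,r4:3,r5:-252
  c22: CDB Mul2=36  regs: r0:1,r1:-180,r2:36,r3:12,r4:3,r5:-252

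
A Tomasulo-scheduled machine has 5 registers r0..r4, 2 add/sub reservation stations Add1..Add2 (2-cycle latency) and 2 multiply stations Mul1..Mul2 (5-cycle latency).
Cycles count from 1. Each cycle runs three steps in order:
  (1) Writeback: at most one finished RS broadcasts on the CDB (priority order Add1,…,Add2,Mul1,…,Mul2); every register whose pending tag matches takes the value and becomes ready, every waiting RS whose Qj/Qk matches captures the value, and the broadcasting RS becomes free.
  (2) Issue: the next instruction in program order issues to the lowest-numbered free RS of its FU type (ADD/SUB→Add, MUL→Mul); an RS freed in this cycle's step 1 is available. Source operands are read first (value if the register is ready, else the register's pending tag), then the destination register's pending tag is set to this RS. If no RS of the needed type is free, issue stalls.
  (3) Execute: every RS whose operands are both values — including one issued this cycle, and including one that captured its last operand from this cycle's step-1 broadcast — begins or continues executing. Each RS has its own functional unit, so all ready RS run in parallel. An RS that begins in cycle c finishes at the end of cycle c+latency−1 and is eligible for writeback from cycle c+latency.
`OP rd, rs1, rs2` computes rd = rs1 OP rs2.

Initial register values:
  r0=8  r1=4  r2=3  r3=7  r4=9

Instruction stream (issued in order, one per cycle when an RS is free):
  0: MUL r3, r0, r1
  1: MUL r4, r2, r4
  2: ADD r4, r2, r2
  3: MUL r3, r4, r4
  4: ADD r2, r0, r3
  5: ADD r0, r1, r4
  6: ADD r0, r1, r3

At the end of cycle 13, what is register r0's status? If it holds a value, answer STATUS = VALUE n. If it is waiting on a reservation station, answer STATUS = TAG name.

c1: issue MUL r3<-Mul1 | r0:8,r1:4,r2:3,r3:Mul1,r4:9
c2: issue MUL r4<-Mul2 | r0:8,r1:4,r2:3,r3:Mul1,r4:Mul2
c3: issue ADD r4<-Add1 | r0:8,r1:4,r2:3,r3:Mul1,r4:Add1
c4: stall | r0:8,r1:4,r2:3,r3:Mul1,r4:Add1
c5: CDB Add1=6; stall | r0:8,r1:4,r2:3,r3:Mul1,r4:6
c6: CDB Mul1=32; issue MUL r3<-Mul1 | r0:8,r1:4,r2:3,r3:Mul1,r4:6
c7: CDB Mul2=27; issue ADD r2<-Add1 | r0:8,r1:4,r2:Add1,r3:Mul1,r4:6
c8: issue ADD r0<-Add2 | r0:Add2,r1:4,r2:Add1,r3:Mul1,r4:6
c9: stall | r0:Add2,r1:4,r2:Add1,r3:Mul1,r4:6
c10: CDB Add2=10; issue ADD r0<-Add2 | r0:Add2,r1:4,r2:Add1,r3:Mul1,r4:6
c11: CDB Mul1=36 | r0:Add2,r1:4,r2:Add1,r3:36,r4:6
c12: - | r0:Add2,r1:4,r2:Add1,r3:36,r4:6
c13: CDB Add1=44 | r0:Add2,r1:4,r2:44,r3:36,r4:6

STATUS = TAG Add2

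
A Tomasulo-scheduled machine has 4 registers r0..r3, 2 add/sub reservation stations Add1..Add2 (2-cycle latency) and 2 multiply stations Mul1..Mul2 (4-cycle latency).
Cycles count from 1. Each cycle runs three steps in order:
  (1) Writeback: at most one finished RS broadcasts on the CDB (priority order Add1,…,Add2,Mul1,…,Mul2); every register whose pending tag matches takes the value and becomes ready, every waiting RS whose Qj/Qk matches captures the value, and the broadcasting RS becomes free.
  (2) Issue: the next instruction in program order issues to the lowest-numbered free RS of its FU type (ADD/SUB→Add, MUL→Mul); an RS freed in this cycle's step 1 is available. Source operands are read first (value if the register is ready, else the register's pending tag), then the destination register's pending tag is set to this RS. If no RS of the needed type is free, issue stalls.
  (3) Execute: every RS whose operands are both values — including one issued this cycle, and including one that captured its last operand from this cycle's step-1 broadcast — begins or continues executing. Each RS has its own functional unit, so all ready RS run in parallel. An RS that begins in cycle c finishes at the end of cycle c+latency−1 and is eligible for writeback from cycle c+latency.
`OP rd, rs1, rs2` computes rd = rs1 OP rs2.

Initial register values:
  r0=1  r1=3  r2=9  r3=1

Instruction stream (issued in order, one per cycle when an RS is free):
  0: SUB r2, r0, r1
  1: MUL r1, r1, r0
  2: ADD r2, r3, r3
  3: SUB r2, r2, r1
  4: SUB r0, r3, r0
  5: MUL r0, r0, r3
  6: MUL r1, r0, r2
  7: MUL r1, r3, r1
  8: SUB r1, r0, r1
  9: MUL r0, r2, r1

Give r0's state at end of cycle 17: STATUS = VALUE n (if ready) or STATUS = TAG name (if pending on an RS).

  c1: issue SUB r2<-Add1  regs: r0:1,r1:3,r2:Add1,r3:1
  c2: issue MUL r1<-Mul1  regs: r0:1,r1:Mul1,r2:Add1,r3:1
  c3: CDB Add1=-2; issue ADD r2<-Add1  regs: r0:1,r1:Mul1,r2:Add1,r3:1
  c4: issue SUB r2<-Add2  regs: r0:1,r1:Mul1,r2:Add2,r3:1
  c5: CDB Add1=2; issue SUB r0<-Add1  regs: r0:Add1,r1:Mul1,r2:Add2,r3:1
  c6: CDB Mul1=3; issue MUL r0<-Mul1  regs: r0:Mul1,r1:3,r2:Add2,r3:1
  c7: CDB Add1=0; issue MUL r1<-Mul2  regs: r0:Mul1,r1:Mul2,r2:Add2,r3:1
  c8: CDB Add2=-1; stall  regs: r0:Mul1,r1:Mul2,r2:-1,r3:1
  c9: stall  regs: r0:Mul1,r1:Mul2,r2:-1,r3:1
  c10: stall  regs: r0:Mul1,r1:Mul2,r2:-1,r3:1
  c11: CDB Mul1=0; issue MUL r1<-Mul1  regs: r0:0,r1:Mul1,r2:-1,r3:1
  c12: issue SUB r1<-Add1  regs: r0:0,r1:Add1,r2:-1,r3:1
  c13: stall  regs: r0:0,r1:Add1,r2:-1,r3:1
  c14: stall  regs: r0:0,r1:Add1,r2:-1,r3:1
  c15: CDB Mul2=0; issue MUL r0<-Mul2  regs: r0:Mul2,r1:Add1,r2:-1,r3:1
  c16: -  regs: r0:Mul2,r1:Add1,r2:-1,r3:1
  c17: -  regs: r0:Mul2,r1:Add1,r2:-1,r3:1

STATUS = TAG Mul2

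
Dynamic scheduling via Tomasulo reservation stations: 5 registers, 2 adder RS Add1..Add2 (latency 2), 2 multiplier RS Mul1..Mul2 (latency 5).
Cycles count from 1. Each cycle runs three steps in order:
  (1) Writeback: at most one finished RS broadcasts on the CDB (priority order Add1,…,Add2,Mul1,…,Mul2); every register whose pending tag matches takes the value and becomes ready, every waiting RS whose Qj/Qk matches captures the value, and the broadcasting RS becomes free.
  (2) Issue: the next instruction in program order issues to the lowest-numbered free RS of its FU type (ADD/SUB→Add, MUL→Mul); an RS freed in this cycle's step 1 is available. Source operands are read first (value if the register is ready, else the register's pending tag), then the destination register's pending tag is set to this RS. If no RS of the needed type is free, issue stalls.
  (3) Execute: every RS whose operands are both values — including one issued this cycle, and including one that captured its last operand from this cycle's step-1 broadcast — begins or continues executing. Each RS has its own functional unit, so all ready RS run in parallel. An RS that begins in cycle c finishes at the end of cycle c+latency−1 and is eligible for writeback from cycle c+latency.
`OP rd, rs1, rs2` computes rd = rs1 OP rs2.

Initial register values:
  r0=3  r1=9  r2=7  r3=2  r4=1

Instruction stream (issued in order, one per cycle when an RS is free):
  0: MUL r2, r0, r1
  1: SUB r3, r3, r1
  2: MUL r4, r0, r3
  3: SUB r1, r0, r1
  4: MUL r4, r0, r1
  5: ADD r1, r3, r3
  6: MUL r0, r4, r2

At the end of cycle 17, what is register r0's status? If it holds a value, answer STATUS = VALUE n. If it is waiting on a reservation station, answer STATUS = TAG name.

STATUS = VALUE -486

cycle 1: issue MUL r2<-Mul1 // r0:3,r1:9,r2:Mul1,r3:2,r4:1
cycle 2: issue SUB r3<-Add1 // r0:3,r1:9,r2:Mul1,r3:Add1,r4:1
cycle 3: issue MUL r4<-Mul2 // r0:3,r1:9,r2:Mul1,r3:Add1,r4:Mul2
cycle 4: CDB Add1=-7; issue SUB r1<-Add1 // r0:3,r1:Add1,r2:Mul1,r3:-7,r4:Mul2
cycle 5: stall // r0:3,r1:Add1,r2:Mul1,r3:-7,r4:Mul2
cycle 6: CDB Add1=-6; stall // r0:3,r1:-6,r2:Mul1,r3:-7,r4:Mul2
cycle 7: CDB Mul1=27; issue MUL r4<-Mul1 // r0:3,r1:-6,r2:27,r3:-7,r4:Mul1
cycle 8: issue ADD r1<-Add1 // r0:3,r1:Add1,r2:27,r3:-7,r4:Mul1
cycle 9: CDB Mul2=-21; issue MUL r0<-Mul2 // r0:Mul2,r1:Add1,r2:27,r3:-7,r4:Mul1
cycle 10: CDB Add1=-14 // r0:Mul2,r1:-14,r2:27,r3:-7,r4:Mul1
cycle 11: - // r0:Mul2,r1:-14,r2:27,r3:-7,r4:Mul1
cycle 12: CDB Mul1=-18 // r0:Mul2,r1:-14,r2:27,r3:-7,r4:-18
cycle 13: - // r0:Mul2,r1:-14,r2:27,r3:-7,r4:-18
cycle 14: - // r0:Mul2,r1:-14,r2:27,r3:-7,r4:-18
cycle 15: - // r0:Mul2,r1:-14,r2:27,r3:-7,r4:-18
cycle 16: - // r0:Mul2,r1:-14,r2:27,r3:-7,r4:-18
cycle 17: CDB Mul2=-486 // r0:-486,r1:-14,r2:27,r3:-7,r4:-18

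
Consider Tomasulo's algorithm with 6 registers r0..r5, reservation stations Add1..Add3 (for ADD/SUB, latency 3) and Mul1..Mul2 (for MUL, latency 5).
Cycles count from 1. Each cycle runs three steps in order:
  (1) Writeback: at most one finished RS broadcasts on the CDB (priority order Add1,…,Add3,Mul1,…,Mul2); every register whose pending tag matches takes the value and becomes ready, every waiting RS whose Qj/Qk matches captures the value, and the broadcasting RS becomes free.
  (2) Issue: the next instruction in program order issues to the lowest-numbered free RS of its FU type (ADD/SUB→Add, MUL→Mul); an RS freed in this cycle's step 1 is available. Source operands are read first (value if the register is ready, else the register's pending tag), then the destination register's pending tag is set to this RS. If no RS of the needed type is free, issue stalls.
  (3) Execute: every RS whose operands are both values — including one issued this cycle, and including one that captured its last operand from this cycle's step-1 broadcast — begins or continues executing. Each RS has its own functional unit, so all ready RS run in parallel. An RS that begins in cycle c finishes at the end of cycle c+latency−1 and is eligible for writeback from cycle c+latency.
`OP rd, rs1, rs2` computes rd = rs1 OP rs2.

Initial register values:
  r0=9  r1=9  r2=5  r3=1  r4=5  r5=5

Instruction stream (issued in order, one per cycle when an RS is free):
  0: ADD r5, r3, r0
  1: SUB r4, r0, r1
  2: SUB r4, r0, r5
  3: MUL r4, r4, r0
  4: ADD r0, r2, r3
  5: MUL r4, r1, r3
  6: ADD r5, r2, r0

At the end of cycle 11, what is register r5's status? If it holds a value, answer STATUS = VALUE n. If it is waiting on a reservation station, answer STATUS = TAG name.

STATUS = VALUE 11

c1: issue ADD r5<-Add1 | r0:9,r1:9,r2:5,r3:1,r4:5,r5:Add1
c2: issue SUB r4<-Add2 | r0:9,r1:9,r2:5,r3:1,r4:Add2,r5:Add1
c3: issue SUB r4<-Add3 | r0:9,r1:9,r2:5,r3:1,r4:Add3,r5:Add1
c4: CDB Add1=10; issue MUL r4<-Mul1 | r0:9,r1:9,r2:5,r3:1,r4:Mul1,r5:10
c5: CDB Add2=0; issue ADD r0<-Add1 | r0:Add1,r1:9,r2:5,r3:1,r4:Mul1,r5:10
c6: issue MUL r4<-Mul2 | r0:Add1,r1:9,r2:5,r3:1,r4:Mul2,r5:10
c7: CDB Add3=-1; issue ADD r5<-Add2 | r0:Add1,r1:9,r2:5,r3:1,r4:Mul2,r5:Add2
c8: CDB Add1=6 | r0:6,r1:9,r2:5,r3:1,r4:Mul2,r5:Add2
c9: - | r0:6,r1:9,r2:5,r3:1,r4:Mul2,r5:Add2
c10: - | r0:6,r1:9,r2:5,r3:1,r4:Mul2,r5:Add2
c11: CDB Add2=11 | r0:6,r1:9,r2:5,r3:1,r4:Mul2,r5:11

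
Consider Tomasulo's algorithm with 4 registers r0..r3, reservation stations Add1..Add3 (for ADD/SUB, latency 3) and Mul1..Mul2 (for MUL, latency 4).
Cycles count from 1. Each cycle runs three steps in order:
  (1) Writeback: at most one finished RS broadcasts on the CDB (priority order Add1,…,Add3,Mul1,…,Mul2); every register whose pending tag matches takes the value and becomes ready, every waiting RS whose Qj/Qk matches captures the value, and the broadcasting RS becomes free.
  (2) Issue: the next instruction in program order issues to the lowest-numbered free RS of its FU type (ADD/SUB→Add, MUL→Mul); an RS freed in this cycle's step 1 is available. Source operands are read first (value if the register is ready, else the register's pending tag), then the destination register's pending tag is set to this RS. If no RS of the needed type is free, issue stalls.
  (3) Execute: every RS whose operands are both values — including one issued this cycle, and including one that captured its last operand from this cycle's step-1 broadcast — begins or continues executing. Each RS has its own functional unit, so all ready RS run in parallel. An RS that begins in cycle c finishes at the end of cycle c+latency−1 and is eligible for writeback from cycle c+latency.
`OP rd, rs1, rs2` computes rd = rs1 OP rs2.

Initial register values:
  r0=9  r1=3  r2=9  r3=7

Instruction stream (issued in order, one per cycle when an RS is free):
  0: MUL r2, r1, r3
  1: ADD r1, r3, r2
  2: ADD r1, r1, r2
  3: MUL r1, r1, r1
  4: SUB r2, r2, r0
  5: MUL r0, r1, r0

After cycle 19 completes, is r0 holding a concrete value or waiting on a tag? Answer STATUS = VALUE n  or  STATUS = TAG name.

  c1: issue MUL r2<-Mul1  regs: r0:9,r1:3,r2:Mul1,r3:7
  c2: issue ADD r1<-Add1  regs: r0:9,r1:Add1,r2:Mul1,r3:7
  c3: issue ADD r1<-Add2  regs: r0:9,r1:Add2,r2:Mul1,r3:7
  c4: issue MUL r1<-Mul2  regs: r0:9,r1:Mul2,r2:Mul1,r3:7
  c5: CDB Mul1=21; issue SUB r2<-Add3  regs: r0:9,r1:Mul2,r2:Add3,r3:7
  c6: issue MUL r0<-Mul1  regs: r0:Mul1,r1:Mul2,r2:Add3,r3:7
  c7: -  regs: r0:Mul1,r1:Mul2,r2:Add3,r3:7
  c8: CDB Add1=28  regs: r0:Mul1,r1:Mul2,r2:Add3,r3:7
  c9: CDB Add3=12  regs: r0:Mul1,r1:Mul2,r2:12,r3:7
  c10: -  regs: r0:Mul1,r1:Mul2,r2:12,r3:7
  c11: CDB Add2=49  regs: r0:Mul1,r1:Mul2,r2:12,r3:7
  c12: -  regs: r0:Mul1,r1:Mul2,r2:12,r3:7
  c13: -  regs: r0:Mul1,r1:Mul2,r2:12,r3:7
  c14: -  regs: r0:Mul1,r1:Mul2,r2:12,r3:7
  c15: CDB Mul2=2401  regs: r0:Mul1,r1:2401,r2:12,r3:7
  c16: -  regs: r0:Mul1,r1:2401,r2:12,r3:7
  c17: -  regs: r0:Mul1,r1:2401,r2:12,r3:7
  c18: -  regs: r0:Mul1,r1:2401,r2:12,r3:7
  c19: CDB Mul1=21609  regs: r0:21609,r1:2401,r2:12,r3:7

STATUS = VALUE 21609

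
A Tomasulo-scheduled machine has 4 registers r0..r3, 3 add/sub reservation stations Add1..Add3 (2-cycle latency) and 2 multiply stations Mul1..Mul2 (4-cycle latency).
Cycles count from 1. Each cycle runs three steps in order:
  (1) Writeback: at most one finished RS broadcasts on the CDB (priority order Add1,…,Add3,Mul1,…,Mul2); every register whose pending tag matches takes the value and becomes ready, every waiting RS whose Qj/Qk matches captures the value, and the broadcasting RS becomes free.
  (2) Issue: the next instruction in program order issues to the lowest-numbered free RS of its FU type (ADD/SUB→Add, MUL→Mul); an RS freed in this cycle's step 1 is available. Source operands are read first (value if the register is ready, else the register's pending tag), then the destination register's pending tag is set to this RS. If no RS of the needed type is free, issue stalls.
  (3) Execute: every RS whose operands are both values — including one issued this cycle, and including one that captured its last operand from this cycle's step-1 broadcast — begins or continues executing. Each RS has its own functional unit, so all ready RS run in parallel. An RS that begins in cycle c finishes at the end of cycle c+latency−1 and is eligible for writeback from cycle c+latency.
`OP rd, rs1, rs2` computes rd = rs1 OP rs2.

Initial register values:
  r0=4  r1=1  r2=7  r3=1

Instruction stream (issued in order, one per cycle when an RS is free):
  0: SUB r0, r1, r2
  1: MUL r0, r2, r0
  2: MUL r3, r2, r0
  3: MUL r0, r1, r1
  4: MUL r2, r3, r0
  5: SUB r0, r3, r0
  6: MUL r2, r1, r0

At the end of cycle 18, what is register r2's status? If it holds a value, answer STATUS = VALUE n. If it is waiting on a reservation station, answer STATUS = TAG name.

c1: issue SUB r0<-Add1 | r0:Add1,r1:1,r2:7,r3:1
c2: issue MUL r0<-Mul1 | r0:Mul1,r1:1,r2:7,r3:1
c3: CDB Add1=-6; issue MUL r3<-Mul2 | r0:Mul1,r1:1,r2:7,r3:Mul2
c4: stall | r0:Mul1,r1:1,r2:7,r3:Mul2
c5: stall | r0:Mul1,r1:1,r2:7,r3:Mul2
c6: stall | r0:Mul1,r1:1,r2:7,r3:Mul2
c7: CDB Mul1=-42; issue MUL r0<-Mul1 | r0:Mul1,r1:1,r2:7,r3:Mul2
c8: stall | r0:Mul1,r1:1,r2:7,r3:Mul2
c9: stall | r0:Mul1,r1:1,r2:7,r3:Mul2
c10: stall | r0:Mul1,r1:1,r2:7,r3:Mul2
c11: CDB Mul1=1; issue MUL r2<-Mul1 | r0:1,r1:1,r2:Mul1,r3:Mul2
c12: CDB Mul2=-294; issue SUB r0<-Add1 | r0:Add1,r1:1,r2:Mul1,r3:-294
c13: issue MUL r2<-Mul2 | r0:Add1,r1:1,r2:Mul2,r3:-294
c14: CDB Add1=-295 | r0:-295,r1:1,r2:Mul2,r3:-294
c15: - | r0:-295,r1:1,r2:Mul2,r3:-294
c16: CDB Mul1=-294 | r0:-295,r1:1,r2:Mul2,r3:-294
c17: - | r0:-295,r1:1,r2:Mul2,r3:-294
c18: CDB Mul2=-295 | r0:-295,r1:1,r2:-295,r3:-294

STATUS = VALUE -295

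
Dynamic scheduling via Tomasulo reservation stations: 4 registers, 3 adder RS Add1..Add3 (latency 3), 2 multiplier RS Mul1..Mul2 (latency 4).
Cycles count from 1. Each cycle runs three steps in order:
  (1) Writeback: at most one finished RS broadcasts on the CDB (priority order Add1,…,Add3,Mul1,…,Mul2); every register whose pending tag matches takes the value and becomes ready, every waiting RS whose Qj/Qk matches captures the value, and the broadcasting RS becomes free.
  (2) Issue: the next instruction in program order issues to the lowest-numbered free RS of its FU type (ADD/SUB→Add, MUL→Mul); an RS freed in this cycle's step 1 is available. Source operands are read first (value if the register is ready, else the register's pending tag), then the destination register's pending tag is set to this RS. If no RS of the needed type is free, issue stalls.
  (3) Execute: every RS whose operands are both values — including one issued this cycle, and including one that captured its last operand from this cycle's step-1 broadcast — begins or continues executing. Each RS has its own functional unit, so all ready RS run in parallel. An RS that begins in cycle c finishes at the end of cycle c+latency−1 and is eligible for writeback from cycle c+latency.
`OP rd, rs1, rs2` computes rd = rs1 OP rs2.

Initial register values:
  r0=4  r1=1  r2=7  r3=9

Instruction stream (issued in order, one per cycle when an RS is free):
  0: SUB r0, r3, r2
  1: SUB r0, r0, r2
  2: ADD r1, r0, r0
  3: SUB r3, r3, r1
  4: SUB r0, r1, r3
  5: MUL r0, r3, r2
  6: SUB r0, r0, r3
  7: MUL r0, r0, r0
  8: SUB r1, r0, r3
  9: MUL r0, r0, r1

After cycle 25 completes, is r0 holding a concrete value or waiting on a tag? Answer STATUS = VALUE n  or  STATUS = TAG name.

STATUS = TAG Mul1

c1: issue SUB r0<-Add1 | r0:Add1,r1:1,r2:7,r3:9
c2: issue SUB r0<-Add2 | r0:Add2,r1:1,r2:7,r3:9
c3: issue ADD r1<-Add3 | r0:Add2,r1:Add3,r2:7,r3:9
c4: CDB Add1=2; issue SUB r3<-Add1 | r0:Add2,r1:Add3,r2:7,r3:Add1
c5: stall | r0:Add2,r1:Add3,r2:7,r3:Add1
c6: stall | r0:Add2,r1:Add3,r2:7,r3:Add1
c7: CDB Add2=-5; issue SUB r0<-Add2 | r0:Add2,r1:Add3,r2:7,r3:Add1
c8: issue MUL r0<-Mul1 | r0:Mul1,r1:Add3,r2:7,r3:Add1
c9: stall | r0:Mul1,r1:Add3,r2:7,r3:Add1
c10: CDB Add3=-10; issue SUB r0<-Add3 | r0:Add3,r1:-10,r2:7,r3:Add1
c11: issue MUL r0<-Mul2 | r0:Mul2,r1:-10,r2:7,r3:Add1
c12: stall | r0:Mul2,r1:-10,r2:7,r3:Add1
c13: CDB Add1=19; issue SUB r1<-Add1 | r0:Mul2,r1:Add1,r2:7,r3:19
c14: stall | r0:Mul2,r1:Add1,r2:7,r3:19
c15: stall | r0:Mul2,r1:Add1,r2:7,r3:19
c16: CDB Add2=-29; stall | r0:Mul2,r1:Add1,r2:7,r3:19
c17: CDB Mul1=133; issue MUL r0<-Mul1 | r0:Mul1,r1:Add1,r2:7,r3:19
c18: - | r0:Mul1,r1:Add1,r2:7,r3:19
c19: - | r0:Mul1,r1:Add1,r2:7,r3:19
c20: CDB Add3=114 | r0:Mul1,r1:Add1,r2:7,r3:19
c21: - | r0:Mul1,r1:Add1,r2:7,r3:19
c22: - | r0:Mul1,r1:Add1,r2:7,r3:19
c23: - | r0:Mul1,r1:Add1,r2:7,r3:19
c24: CDB Mul2=12996 | r0:Mul1,r1:Add1,r2:7,r3:19
c25: - | r0:Mul1,r1:Add1,r2:7,r3:19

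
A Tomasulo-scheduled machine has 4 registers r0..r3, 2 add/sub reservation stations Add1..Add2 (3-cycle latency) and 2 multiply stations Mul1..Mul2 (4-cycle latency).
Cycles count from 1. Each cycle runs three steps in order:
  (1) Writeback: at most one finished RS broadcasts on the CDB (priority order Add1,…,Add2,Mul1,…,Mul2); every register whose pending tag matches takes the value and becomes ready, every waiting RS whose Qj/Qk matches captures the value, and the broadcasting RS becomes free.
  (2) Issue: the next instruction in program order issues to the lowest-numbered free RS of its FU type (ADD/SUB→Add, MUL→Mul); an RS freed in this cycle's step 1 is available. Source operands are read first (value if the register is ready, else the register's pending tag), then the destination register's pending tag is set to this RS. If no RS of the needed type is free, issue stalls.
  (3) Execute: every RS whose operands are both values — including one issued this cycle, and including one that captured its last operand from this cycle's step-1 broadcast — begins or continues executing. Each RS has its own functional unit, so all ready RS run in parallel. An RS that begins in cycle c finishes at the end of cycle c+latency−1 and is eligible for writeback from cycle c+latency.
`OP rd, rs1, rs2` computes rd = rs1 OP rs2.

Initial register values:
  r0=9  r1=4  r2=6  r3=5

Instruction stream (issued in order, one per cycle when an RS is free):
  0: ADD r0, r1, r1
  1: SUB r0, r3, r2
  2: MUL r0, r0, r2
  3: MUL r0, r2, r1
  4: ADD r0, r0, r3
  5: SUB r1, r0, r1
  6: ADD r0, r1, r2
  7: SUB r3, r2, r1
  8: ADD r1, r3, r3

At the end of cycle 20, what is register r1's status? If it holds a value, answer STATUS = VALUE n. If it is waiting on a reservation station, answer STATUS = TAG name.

  c1: issue ADD r0<-Add1  regs: r0:Add1,r1:4,r2:6,r3:5
  c2: issue SUB r0<-Add2  regs: r0:Add2,r1:4,r2:6,r3:5
  c3: issue MUL r0<-Mul1  regs: r0:Mul1,r1:4,r2:6,r3:5
  c4: CDB Add1=8; issue MUL r0<-Mul2  regs: r0:Mul2,r1:4,r2:6,r3:5
  c5: CDB Add2=-1; issue ADD r0<-Add1  regs: r0:Add1,r1:4,r2:6,r3:5
  c6: issue SUB r1<-Add2  regs: r0:Add1,r1:Add2,r2:6,r3:5
  c7: stall  regs: r0:Add1,r1:Add2,r2:6,r3:5
  c8: CDB Mul2=24; stall  regs: r0:Add1,r1:Add2,r2:6,r3:5
  c9: CDB Mul1=-6; stall  regs: r0:Add1,r1:Add2,r2:6,r3:5
  c10: stall  regs: r0:Add1,r1:Add2,r2:6,r3:5
  c11: CDB Add1=29; issue ADD r0<-Add1  regs: r0:Add1,r1:Add2,r2:6,r3:5
  c12: stall  regs: r0:Add1,r1:Add2,r2:6,r3:5
  c13: stall  regs: r0:Add1,r1:Add2,r2:6,r3:5
  c14: CDB Add2=25; issue SUB r3<-Add2  regs: r0:Add1,r1:25,r2:6,r3:Add2
  c15: stall  regs: r0:Add1,r1:25,r2:6,r3:Add2
  c16: stall  regs: r0:Add1,r1:25,r2:6,r3:Add2
  c17: CDB Add1=31; issue ADD r1<-Add1  regs: r0:31,r1:Add1,r2:6,r3:Add2
  c18: CDB Add2=-19  regs: r0:31,r1:Add1,r2:6,r3:-19
  c19: -  regs: r0:31,r1:Add1,r2:6,r3:-19
  c20: -  regs: r0:31,r1:Add1,r2:6,r3:-19

STATUS = TAG Add1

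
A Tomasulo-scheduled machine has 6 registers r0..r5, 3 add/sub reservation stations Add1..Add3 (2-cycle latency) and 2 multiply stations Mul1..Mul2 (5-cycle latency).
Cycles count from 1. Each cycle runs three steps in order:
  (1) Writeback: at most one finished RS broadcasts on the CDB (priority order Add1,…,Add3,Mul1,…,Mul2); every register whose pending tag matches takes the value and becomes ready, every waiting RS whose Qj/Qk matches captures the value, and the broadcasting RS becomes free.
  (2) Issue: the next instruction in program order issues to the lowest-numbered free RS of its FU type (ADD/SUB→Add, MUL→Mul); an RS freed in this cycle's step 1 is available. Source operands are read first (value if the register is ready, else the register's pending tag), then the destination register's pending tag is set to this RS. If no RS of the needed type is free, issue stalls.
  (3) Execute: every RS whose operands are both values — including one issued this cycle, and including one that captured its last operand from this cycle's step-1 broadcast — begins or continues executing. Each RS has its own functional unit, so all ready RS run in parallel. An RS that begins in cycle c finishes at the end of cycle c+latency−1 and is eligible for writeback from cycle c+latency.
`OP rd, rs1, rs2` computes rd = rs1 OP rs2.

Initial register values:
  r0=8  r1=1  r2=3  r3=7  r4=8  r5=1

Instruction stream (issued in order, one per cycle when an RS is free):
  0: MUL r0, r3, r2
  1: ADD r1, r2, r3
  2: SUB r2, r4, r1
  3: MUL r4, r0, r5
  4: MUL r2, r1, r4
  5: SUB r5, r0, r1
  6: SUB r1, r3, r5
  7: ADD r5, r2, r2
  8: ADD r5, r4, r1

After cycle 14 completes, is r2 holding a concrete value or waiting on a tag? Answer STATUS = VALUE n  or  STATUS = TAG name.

STATUS = TAG Mul1

cycle 1: issue MUL r0<-Mul1 // r0:Mul1,r1:1,r2:3,r3:7,r4:8,r5:1
cycle 2: issue ADD r1<-Add1 // r0:Mul1,r1:Add1,r2:3,r3:7,r4:8,r5:1
cycle 3: issue SUB r2<-Add2 // r0:Mul1,r1:Add1,r2:Add2,r3:7,r4:8,r5:1
cycle 4: CDB Add1=10; issue MUL r4<-Mul2 // r0:Mul1,r1:10,r2:Add2,r3:7,r4:Mul2,r5:1
cycle 5: stall // r0:Mul1,r1:10,r2:Add2,r3:7,r4:Mul2,r5:1
cycle 6: CDB Add2=-2; stall // r0:Mul1,r1:10,r2:-2,r3:7,r4:Mul2,r5:1
cycle 7: CDB Mul1=21; issue MUL r2<-Mul1 // r0:21,r1:10,r2:Mul1,r3:7,r4:Mul2,r5:1
cycle 8: issue SUB r5<-Add1 // r0:21,r1:10,r2:Mul1,r3:7,r4:Mul2,r5:Add1
cycle 9: issue SUB r1<-Add2 // r0:21,r1:Add2,r2:Mul1,r3:7,r4:Mul2,r5:Add1
cycle 10: CDB Add1=11; issue ADD r5<-Add1 // r0:21,r1:Add2,r2:Mul1,r3:7,r4:Mul2,r5:Add1
cycle 11: issue ADD r5<-Add3 // r0:21,r1:Add2,r2:Mul1,r3:7,r4:Mul2,r5:Add3
cycle 12: CDB Add2=-4 // r0:21,r1:-4,r2:Mul1,r3:7,r4:Mul2,r5:Add3
cycle 13: CDB Mul2=21 // r0:21,r1:-4,r2:Mul1,r3:7,r4:21,r5:Add3
cycle 14: - // r0:21,r1:-4,r2:Mul1,r3:7,r4:21,r5:Add3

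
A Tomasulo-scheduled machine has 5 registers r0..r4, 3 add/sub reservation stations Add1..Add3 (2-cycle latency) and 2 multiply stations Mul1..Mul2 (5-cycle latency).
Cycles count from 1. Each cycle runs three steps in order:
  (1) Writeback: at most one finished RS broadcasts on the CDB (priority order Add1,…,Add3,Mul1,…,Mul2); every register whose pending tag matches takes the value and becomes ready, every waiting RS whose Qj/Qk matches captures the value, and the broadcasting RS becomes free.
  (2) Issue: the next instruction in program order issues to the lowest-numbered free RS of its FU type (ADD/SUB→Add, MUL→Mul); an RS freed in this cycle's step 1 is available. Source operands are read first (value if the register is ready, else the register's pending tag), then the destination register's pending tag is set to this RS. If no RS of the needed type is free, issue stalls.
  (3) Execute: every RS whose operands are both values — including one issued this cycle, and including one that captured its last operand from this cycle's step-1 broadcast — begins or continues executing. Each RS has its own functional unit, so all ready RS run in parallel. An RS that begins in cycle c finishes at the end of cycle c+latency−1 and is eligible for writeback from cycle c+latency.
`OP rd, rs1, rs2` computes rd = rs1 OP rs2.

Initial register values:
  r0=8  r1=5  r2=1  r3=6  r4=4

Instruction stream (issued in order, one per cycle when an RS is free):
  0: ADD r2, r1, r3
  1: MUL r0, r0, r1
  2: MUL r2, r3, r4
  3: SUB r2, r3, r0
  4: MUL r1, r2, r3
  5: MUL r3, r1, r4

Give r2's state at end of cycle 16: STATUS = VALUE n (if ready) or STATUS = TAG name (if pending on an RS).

STATUS = VALUE -34

cycle 1: issue ADD r2<-Add1 // r0:8,r1:5,r2:Add1,r3:6,r4:4
cycle 2: issue MUL r0<-Mul1 // r0:Mul1,r1:5,r2:Add1,r3:6,r4:4
cycle 3: CDB Add1=11; issue MUL r2<-Mul2 // r0:Mul1,r1:5,r2:Mul2,r3:6,r4:4
cycle 4: issue SUB r2<-Add1 // r0:Mul1,r1:5,r2:Add1,r3:6,r4:4
cycle 5: stall // r0:Mul1,r1:5,r2:Add1,r3:6,r4:4
cycle 6: stall // r0:Mul1,r1:5,r2:Add1,r3:6,r4:4
cycle 7: CDB Mul1=40; issue MUL r1<-Mul1 // r0:40,r1:Mul1,r2:Add1,r3:6,r4:4
cycle 8: CDB Mul2=24; issue MUL r3<-Mul2 // r0:40,r1:Mul1,r2:Add1,r3:Mul2,r4:4
cycle 9: CDB Add1=-34 // r0:40,r1:Mul1,r2:-34,r3:Mul2,r4:4
cycle 10: - // r0:40,r1:Mul1,r2:-34,r3:Mul2,r4:4
cycle 11: - // r0:40,r1:Mul1,r2:-34,r3:Mul2,r4:4
cycle 12: - // r0:40,r1:Mul1,r2:-34,r3:Mul2,r4:4
cycle 13: - // r0:40,r1:Mul1,r2:-34,r3:Mul2,r4:4
cycle 14: CDB Mul1=-204 // r0:40,r1:-204,r2:-34,r3:Mul2,r4:4
cycle 15: - // r0:40,r1:-204,r2:-34,r3:Mul2,r4:4
cycle 16: - // r0:40,r1:-204,r2:-34,r3:Mul2,r4:4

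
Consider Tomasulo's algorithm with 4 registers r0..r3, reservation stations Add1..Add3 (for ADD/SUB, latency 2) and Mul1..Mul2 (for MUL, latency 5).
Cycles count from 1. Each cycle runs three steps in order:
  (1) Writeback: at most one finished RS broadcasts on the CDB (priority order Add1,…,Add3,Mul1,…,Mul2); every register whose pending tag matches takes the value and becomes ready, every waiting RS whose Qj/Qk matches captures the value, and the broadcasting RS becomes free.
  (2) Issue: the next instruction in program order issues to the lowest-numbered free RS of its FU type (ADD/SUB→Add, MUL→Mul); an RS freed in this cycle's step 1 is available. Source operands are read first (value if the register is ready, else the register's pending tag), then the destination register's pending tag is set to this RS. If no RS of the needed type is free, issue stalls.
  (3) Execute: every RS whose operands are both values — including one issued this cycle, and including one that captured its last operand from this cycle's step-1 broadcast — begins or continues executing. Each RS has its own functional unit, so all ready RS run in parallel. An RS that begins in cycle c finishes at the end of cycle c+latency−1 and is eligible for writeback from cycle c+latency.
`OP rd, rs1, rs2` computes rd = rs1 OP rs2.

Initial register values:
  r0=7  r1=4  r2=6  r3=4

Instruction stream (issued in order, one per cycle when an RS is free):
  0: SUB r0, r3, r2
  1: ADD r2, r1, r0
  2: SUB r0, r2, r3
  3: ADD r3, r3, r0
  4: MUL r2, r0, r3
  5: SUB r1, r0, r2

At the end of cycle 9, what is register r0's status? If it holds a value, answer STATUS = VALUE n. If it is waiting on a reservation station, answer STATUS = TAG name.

  c1: issue SUB r0<-Add1  regs: r0:Add1,r1:4,r2:6,r3:4
  c2: issue ADD r2<-Add2  regs: r0:Add1,r1:4,r2:Add2,r3:4
  c3: CDB Add1=-2; issue SUB r0<-Add1  regs: r0:Add1,r1:4,r2:Add2,r3:4
  c4: issue ADD r3<-Add3  regs: r0:Add1,r1:4,r2:Add2,r3:Add3
  c5: CDB Add2=2; issue MUL r2<-Mul1  regs: r0:Add1,r1:4,r2:Mul1,r3:Add3
  c6: issue SUB r1<-Add2  regs: r0:Add1,r1:Add2,r2:Mul1,r3:Add3
  c7: CDB Add1=-2  regs: r0:-2,r1:Add2,r2:Mul1,r3:Add3
  c8: -  regs: r0:-2,r1:Add2,r2:Mul1,r3:Add3
  c9: CDB Add3=2  regs: r0:-2,r1:Add2,r2:Mul1,r3:2

STATUS = VALUE -2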